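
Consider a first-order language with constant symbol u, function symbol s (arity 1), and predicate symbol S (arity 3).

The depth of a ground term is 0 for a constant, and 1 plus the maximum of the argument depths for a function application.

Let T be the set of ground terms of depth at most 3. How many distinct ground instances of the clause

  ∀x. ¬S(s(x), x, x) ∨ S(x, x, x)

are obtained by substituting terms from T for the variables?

Ground terms of depth ≤ 3:
  Let N_k count ground terms of depth at most k. Each non-constant term of depth ≤ k is some function symbol applied to depth-≤(k−1) arguments, giving N_k = 1 + N_{k-1}.
  N_0 = 1
  N_1 = 1 + 1 = 2
  N_2 = 1 + 2 = 3
  N_3 = 1 + 3 = 4
  Explicitly: u, s(u), s(s(u)), s(s(s(u))).
So there are 4 ground terms available for substitution.
The clause has 1 distinct variable (x), which appears in the body. In the free term algebra distinct substitutions yield syntactically distinct ground instances.
Number of ground instances = 4.

4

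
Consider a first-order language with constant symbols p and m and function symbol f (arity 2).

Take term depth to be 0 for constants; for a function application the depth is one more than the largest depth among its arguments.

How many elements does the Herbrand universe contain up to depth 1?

Let N_k = |{terms of depth ≤ k}|. Then N_0 = 2 and N_k = 2 + N_{k-1}^2 for k ≥ 1 (one summand per function symbol, arity giving the exponent).
N_0 = 2
N_1 = 2 + 2^2 = 6
Explicitly: p, m, f(p, p), f(p, m), f(m, p), f(m, m).

6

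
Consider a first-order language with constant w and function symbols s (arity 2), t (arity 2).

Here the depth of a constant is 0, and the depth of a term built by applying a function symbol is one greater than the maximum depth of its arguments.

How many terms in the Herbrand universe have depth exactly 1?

2

Let N_k count ground terms of depth at most k. Each non-constant term of depth ≤ k is some function symbol applied to depth-≤(k−1) arguments, giving N_k = 1 + N_{k-1}^2 + N_{k-1}^2.
N_0 = 1
N_1 = 1 + 1^2 + 1^2 = 3
Terms of depth exactly 1: N_1 − N_0 = 3 − 1 = 2.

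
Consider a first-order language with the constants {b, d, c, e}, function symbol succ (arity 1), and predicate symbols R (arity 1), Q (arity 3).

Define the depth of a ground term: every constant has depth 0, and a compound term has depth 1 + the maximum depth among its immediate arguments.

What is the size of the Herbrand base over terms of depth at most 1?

First count ground terms of depth ≤ 1.
If N_k denotes the number of depth-≤k ground terms, the 4 constants give N_0 = 4, and each function symbol of arity r contributes N_{k-1}^r new terms at level k: N_k = 4 + N_{k-1}.
N_0 = 4
N_1 = 4 + 4 = 8
So |H| = 8.
For each predicate symbol, the number of ground atoms is |H| raised to its arity; summing:
  R: 8;  Q: 8^3 = 512
Total ground atoms: 8 + 512 = 520.

520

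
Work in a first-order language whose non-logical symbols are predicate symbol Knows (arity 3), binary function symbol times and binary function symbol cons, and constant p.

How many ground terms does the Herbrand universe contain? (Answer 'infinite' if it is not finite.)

The signature has at least one function symbol (times, arity 2) and at least one constant (p).
Iterating times gives infinitely many distinct ground terms: p, times(p, p), times(times(p, p), times(p, p)), ...
So the Herbrand universe is infinite.

infinite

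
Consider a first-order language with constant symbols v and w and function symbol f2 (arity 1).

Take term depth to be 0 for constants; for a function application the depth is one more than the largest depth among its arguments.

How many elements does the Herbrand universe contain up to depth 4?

Write N_k for the number of ground terms of depth ≤ k. A term of depth ≤ k is either a constant or a function symbol applied to arguments of depth ≤ k−1, so N_k = 2 + N_{k-1}.
N_0 = 2
N_1 = 2 + 2 = 4
N_2 = 2 + 4 = 6
N_3 = 2 + 6 = 8
N_4 = 2 + 8 = 10
Explicitly: v, w, f2(v), f2(w), f2(f2(v)), f2(f2(w)), f2(f2(f2(v))), f2(f2(f2(w))), f2(f2(f2(f2(v)))), f2(f2(f2(f2(w)))).

10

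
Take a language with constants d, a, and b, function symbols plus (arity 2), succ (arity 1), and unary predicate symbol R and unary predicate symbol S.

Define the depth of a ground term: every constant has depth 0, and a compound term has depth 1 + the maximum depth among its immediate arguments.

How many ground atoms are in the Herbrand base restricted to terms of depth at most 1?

First count ground terms of depth ≤ 1.
Write N_k for the number of ground terms of depth ≤ k. A term of depth ≤ k is either a constant or a function symbol applied to arguments of depth ≤ k−1, so N_k = 3 + N_{k-1}^2 + N_{k-1}.
N_0 = 3
N_1 = 3 + 3^2 + 3 = 15
So |H| = 15.
Ground atoms are formed by filling each argument slot of a predicate with a term from H, so an r-ary predicate gives |H|^r atoms:
  R: 15;  S: 15
Total ground atoms: 15 + 15 = 30.

30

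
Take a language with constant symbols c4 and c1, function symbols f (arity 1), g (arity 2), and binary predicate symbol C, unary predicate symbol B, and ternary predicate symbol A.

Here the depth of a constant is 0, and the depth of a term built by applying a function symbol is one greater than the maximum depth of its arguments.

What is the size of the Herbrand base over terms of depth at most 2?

410774

First count ground terms of depth ≤ 2.
Count level by level. With function symbols f/1, g/2, the terms of depth ≤ k are the 2 constants together with each function applied to depth-≤(k−1) tuples, so N_k = 2 + N_{k-1} + N_{k-1}^2.
N_0 = 2
N_1 = 2 + 2 + 2^2 = 8
N_2 = 2 + 8 + 8^2 = 74
So |H| = 74.
A ground atom is a predicate applied to a tuple of terms from H, so the count is the sum over predicates of |H|^arity:
  C: 74^2 = 5476;  B: 74;  A: 74^3 = 405224
Total ground atoms: 5476 + 74 + 405224 = 410774.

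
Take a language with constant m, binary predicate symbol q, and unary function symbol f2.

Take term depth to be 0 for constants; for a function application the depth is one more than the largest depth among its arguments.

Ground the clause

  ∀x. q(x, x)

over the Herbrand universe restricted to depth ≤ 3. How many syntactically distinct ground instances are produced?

4

Ground terms of depth ≤ 3:
  Let N_k = |{terms of depth ≤ k}|. Then N_0 = 1 and N_k = 1 + N_{k-1} for k ≥ 1 (one summand per function symbol, arity giving the exponent).
  N_0 = 1
  N_1 = 1 + 1 = 2
  N_2 = 1 + 2 = 3
  N_3 = 1 + 3 = 4
  Explicitly: m, f2(m), f2(f2(m)), f2(f2(f2(m))).
So there are 4 ground terms available for substitution.
The variable x ranges independently over the available ground terms, and distinct assignments produce distinct instances.
Number of ground instances = 4.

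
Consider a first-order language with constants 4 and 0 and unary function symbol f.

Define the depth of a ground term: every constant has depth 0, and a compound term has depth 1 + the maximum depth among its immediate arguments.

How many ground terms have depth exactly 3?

Let N_k = |{terms of depth ≤ k}|. Then N_0 = 2 and N_k = 2 + N_{k-1} for k ≥ 1 (one summand per function symbol, arity giving the exponent).
N_0 = 2
N_1 = 2 + 2 = 4
N_2 = 2 + 4 = 6
N_3 = 2 + 6 = 8
Terms of depth exactly 3: N_3 − N_2 = 8 − 6 = 2.

2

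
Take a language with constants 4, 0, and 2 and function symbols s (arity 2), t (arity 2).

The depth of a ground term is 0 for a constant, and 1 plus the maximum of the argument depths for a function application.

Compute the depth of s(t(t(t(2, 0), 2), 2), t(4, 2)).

depth(t(2, 0)) = 1 + max(0, 0) = 1
depth(t(t(2, 0), 2)) = 1 + max(1, 0) = 2
depth(t(t(t(2, 0), 2), 2)) = 1 + max(2, 0) = 3
depth(t(4, 2)) = 1 + max(0, 0) = 1
depth(s(t(t(t(2, 0), 2), 2), t(4, 2))) = 1 + max(3, 1) = 4

4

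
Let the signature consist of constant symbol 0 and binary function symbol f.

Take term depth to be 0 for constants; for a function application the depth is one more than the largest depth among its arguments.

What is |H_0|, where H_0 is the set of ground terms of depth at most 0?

1

Count level by level. With function symbols f/2, the terms of depth ≤ k are the 1 constant together with each function applied to depth-≤(k−1) tuples, so N_k = 1 + N_{k-1}^2.
N_0 = 1
Explicitly: 0.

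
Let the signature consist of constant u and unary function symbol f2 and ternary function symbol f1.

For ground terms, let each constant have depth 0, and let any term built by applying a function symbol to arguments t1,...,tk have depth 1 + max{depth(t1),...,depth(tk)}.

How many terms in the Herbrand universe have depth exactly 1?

Count level by level. With function symbols f2/1, f1/3, the terms of depth ≤ k are the 1 constant together with each function applied to depth-≤(k−1) tuples, so N_k = 1 + N_{k-1} + N_{k-1}^3.
N_0 = 1
N_1 = 1 + 1 + 1^3 = 3
Terms of depth exactly 1: N_1 − N_0 = 3 − 1 = 2.

2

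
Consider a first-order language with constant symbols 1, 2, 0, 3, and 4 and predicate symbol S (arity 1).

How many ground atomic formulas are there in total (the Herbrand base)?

5

With no function symbols, the Herbrand universe is just the 5 constants.
Ground atoms per predicate: S: 5.
Herbrand base size = 5 = 5.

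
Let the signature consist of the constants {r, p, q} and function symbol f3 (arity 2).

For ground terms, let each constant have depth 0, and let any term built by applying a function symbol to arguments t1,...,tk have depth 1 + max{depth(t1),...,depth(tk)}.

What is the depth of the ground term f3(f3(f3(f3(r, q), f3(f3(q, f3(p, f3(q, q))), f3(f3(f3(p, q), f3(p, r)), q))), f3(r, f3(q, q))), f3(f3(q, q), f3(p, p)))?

depth(f3(r, q)) = 1 + max(0, 0) = 1
depth(f3(q, q)) = 1 + max(0, 0) = 1
depth(f3(p, f3(q, q))) = 1 + max(0, 1) = 2
depth(f3(q, f3(p, f3(q, q)))) = 1 + max(0, 2) = 3
depth(f3(p, q)) = 1 + max(0, 0) = 1
depth(f3(p, r)) = 1 + max(0, 0) = 1
depth(f3(f3(p, q), f3(p, r))) = 1 + max(1, 1) = 2
depth(f3(f3(f3(p, q), f3(p, r)), q)) = 1 + max(2, 0) = 3
depth(f3(f3(q, f3(p, f3(q, q))), f3(f3(f3(p, q), f3(p, r)), q))) = 1 + max(3, 3) = 4
depth(f3(f3(r, q), f3(f3(q, f3(p, f3(q, q))), f3(f3(f3(p, q), f3(p, r)), q)))) = 1 + max(1, 4) = 5
depth(f3(r, f3(q, q))) = 1 + max(0, 1) = 2
depth(f3(f3(f3(r, q), f3(f3(q, f3(p, f3(q, q))), f3(f3(f3(p, q), f3(p, r)), q))), f3(r, f3(q, q)))) = 1 + max(5, 2) = 6
depth(f3(p, p)) = 1 + max(0, 0) = 1
depth(f3(f3(q, q), f3(p, p))) = 1 + max(1, 1) = 2
depth(f3(f3(f3(f3(r, q), f3(f3(q, f3(p, f3(q, q))), f3(f3(f3(p, q), f3(p, r)), q))), f3(r, f3(q, q))), f3(f3(q, q), f3(p, p)))) = 1 + max(6, 2) = 7

7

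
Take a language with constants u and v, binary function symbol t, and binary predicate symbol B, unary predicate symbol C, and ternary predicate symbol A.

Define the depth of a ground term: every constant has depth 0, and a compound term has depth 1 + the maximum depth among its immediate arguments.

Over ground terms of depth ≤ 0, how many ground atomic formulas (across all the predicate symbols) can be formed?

14

First count ground terms of depth ≤ 0.
Let N_k count ground terms of depth at most k. Each non-constant term of depth ≤ k is some function symbol applied to depth-≤(k−1) arguments, giving N_k = 2 + N_{k-1}^2.
N_0 = 2
Explicitly: u, v.
So |H| = 2.
Ground atoms are formed by filling each argument slot of a predicate with a term from H, so an r-ary predicate gives |H|^r atoms:
  B: 2^2 = 4;  C: 2;  A: 2^3 = 8
Total ground atoms: 4 + 2 + 8 = 14.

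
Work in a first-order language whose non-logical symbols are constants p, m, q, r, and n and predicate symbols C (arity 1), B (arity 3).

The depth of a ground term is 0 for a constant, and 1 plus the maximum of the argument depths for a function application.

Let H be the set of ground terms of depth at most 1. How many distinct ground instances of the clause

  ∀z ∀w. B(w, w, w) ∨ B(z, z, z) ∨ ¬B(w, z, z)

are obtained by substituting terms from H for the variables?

25

Ground terms of depth ≤ 1:
  With no function symbols every ground term is a constant, so there are exactly 5 ground terms at every depth bound.
  N_0 = 5
  N_1 = 5
So there are 5 ground terms available for substitution.
Each of z, w ranges independently over the available ground terms, and distinct assignments produce distinct instances.
Number of ground instances = 5^2 = 25.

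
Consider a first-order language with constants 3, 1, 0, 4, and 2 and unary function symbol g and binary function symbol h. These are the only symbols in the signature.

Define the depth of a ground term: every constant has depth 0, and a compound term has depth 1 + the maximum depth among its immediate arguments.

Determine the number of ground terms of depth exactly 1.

If N_k denotes the number of depth-≤k ground terms, the 5 constants give N_0 = 5, and each function symbol of arity r contributes N_{k-1}^r new terms at level k: N_k = 5 + N_{k-1} + N_{k-1}^2.
N_0 = 5
N_1 = 5 + 5 + 5^2 = 35
Terms of depth exactly 1: N_1 − N_0 = 35 − 5 = 30.

30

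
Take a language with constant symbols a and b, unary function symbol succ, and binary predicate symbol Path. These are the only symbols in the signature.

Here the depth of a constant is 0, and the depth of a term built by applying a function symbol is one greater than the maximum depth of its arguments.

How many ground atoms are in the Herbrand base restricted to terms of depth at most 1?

16

First count ground terms of depth ≤ 1.
Write N_k for the number of ground terms of depth ≤ k. A term of depth ≤ k is either a constant or a function symbol applied to arguments of depth ≤ k−1, so N_k = 2 + N_{k-1}.
N_0 = 2
N_1 = 2 + 2 = 4
So |H| = 4.
A ground atom is a predicate applied to a tuple of terms from H, so the count is the sum over predicates of |H|^arity:
  Path: 4^2 = 16
Total ground atoms: 16.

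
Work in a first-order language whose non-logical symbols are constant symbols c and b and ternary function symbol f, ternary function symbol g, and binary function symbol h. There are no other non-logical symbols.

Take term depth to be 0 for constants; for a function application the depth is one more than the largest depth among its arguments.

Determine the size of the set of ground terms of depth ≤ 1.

If N_k denotes the number of depth-≤k ground terms, the 2 constants give N_0 = 2, and each function symbol of arity r contributes N_{k-1}^r new terms at level k: N_k = 2 + N_{k-1}^3 + N_{k-1}^3 + N_{k-1}^2.
N_0 = 2
N_1 = 2 + 2^3 + 2^3 + 2^2 = 22

22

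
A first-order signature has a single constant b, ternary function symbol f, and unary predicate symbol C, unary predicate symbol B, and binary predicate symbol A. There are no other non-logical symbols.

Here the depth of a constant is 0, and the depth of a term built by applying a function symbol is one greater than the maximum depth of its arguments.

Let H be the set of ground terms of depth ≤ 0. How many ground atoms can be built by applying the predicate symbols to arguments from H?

First count ground terms of depth ≤ 0.
Let N_k count ground terms of depth at most k. Each non-constant term of depth ≤ k is some function symbol applied to depth-≤(k−1) arguments, giving N_k = 1 + N_{k-1}^3.
N_0 = 1
So |H| = 1.
Ground atoms are formed by filling each argument slot of a predicate with a term from H, so an r-ary predicate gives |H|^r atoms:
  C: 1;  B: 1;  A: 1^2 = 1
Total ground atoms: 1 + 1 + 1 = 3.

3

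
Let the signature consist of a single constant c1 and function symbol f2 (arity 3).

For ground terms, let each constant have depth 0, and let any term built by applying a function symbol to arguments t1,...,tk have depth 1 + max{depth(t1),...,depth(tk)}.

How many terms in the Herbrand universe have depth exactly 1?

1

Write N_k for the number of ground terms of depth ≤ k. A term of depth ≤ k is either a constant or a function symbol applied to arguments of depth ≤ k−1, so N_k = 1 + N_{k-1}^3.
N_0 = 1
N_1 = 1 + 1^3 = 2
Terms of depth exactly 1: N_1 − N_0 = 2 − 1 = 1.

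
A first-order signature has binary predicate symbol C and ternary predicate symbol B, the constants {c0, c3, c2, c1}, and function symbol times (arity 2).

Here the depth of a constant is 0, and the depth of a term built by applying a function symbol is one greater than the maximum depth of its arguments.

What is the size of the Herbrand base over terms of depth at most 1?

8400

First count ground terms of depth ≤ 1.
Let N_k = |{terms of depth ≤ k}|. Then N_0 = 4 and N_k = 4 + N_{k-1}^2 for k ≥ 1 (one summand per function symbol, arity giving the exponent).
N_0 = 4
N_1 = 4 + 4^2 = 20
So |H| = 20.
Each predicate of arity r yields |H|^r ground atoms (one per choice of an r-tuple from H):
  C: 20^2 = 400;  B: 20^3 = 8000
Total ground atoms: 400 + 8000 = 8400.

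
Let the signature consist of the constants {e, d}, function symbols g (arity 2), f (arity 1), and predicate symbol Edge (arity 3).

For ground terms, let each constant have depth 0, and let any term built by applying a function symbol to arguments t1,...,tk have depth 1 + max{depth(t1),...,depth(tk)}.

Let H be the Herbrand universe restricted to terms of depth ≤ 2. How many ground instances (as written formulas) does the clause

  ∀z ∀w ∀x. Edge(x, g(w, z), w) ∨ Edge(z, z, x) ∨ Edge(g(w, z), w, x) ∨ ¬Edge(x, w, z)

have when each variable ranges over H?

Ground terms of depth ≤ 2:
  Count level by level. With function symbols g/2, f/1, the terms of depth ≤ k are the 2 constants together with each function applied to depth-≤(k−1) tuples, so N_k = 2 + N_{k-1}^2 + N_{k-1}.
  N_0 = 2
  N_1 = 2 + 2^2 + 2 = 8
  N_2 = 2 + 8^2 + 8 = 74
So there are 74 ground terms available for substitution.
There are 3 variables to instantiate (z, w, x), each occurring in at least one literal, so different choices give different ground instances.
Number of ground instances = 74^3 = 405224.

405224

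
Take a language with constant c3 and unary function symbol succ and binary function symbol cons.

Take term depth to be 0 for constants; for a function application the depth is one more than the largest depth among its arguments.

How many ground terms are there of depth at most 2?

Count level by level. With function symbols succ/1, cons/2, the terms of depth ≤ k are the 1 constant together with each function applied to depth-≤(k−1) tuples, so N_k = 1 + N_{k-1} + N_{k-1}^2.
N_0 = 1
N_1 = 1 + 1 + 1^2 = 3
N_2 = 1 + 3 + 3^2 = 13

13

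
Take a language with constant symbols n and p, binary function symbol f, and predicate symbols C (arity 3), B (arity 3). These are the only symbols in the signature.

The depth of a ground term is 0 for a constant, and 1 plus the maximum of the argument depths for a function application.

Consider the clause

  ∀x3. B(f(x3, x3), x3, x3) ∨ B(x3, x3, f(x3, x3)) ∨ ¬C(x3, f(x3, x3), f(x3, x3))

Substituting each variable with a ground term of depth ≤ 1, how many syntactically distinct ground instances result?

Ground terms of depth ≤ 1:
  Let N_k = |{terms of depth ≤ k}|. Then N_0 = 2 and N_k = 2 + N_{k-1}^2 for k ≥ 1 (one summand per function symbol, arity giving the exponent).
  N_0 = 2
  N_1 = 2 + 2^2 = 6
  Explicitly: n, p, f(n, n), f(n, p), f(p, n), f(p, p).
So there are 6 ground terms available for substitution.
The body mentions the single quantified variable x3; since ground terms form a free algebra, no two substitutions collapse to the same formula.
Number of ground instances = 6.

6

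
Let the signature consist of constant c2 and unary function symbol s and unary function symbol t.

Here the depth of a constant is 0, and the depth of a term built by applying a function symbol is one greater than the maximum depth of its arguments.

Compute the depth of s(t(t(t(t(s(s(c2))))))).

7

depth(s(c2)) = 1 + depth(c2) = 1 + 0 = 1
depth(s(s(c2))) = 1 + depth(s(c2)) = 1 + 1 = 2
depth(t(s(s(c2)))) = 1 + depth(s(s(c2))) = 1 + 2 = 3
depth(t(t(s(s(c2))))) = 1 + depth(t(s(s(c2)))) = 1 + 3 = 4
depth(t(t(t(s(s(c2)))))) = 1 + depth(t(t(s(s(c2))))) = 1 + 4 = 5
depth(t(t(t(t(s(s(c2))))))) = 1 + depth(t(t(t(s(s(c2)))))) = 1 + 5 = 6
depth(s(t(t(t(t(s(s(c2)))))))) = 1 + depth(t(t(t(t(s(s(c2))))))) = 1 + 6 = 7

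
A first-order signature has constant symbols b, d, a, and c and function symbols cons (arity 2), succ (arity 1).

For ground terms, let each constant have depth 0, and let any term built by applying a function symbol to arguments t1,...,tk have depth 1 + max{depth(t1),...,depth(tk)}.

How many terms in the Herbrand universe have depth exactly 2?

580

If N_k denotes the number of depth-≤k ground terms, the 4 constants give N_0 = 4, and each function symbol of arity r contributes N_{k-1}^r new terms at level k: N_k = 4 + N_{k-1}^2 + N_{k-1}.
N_0 = 4
N_1 = 4 + 4^2 + 4 = 24
N_2 = 4 + 24^2 + 24 = 604
Terms of depth exactly 2: N_2 − N_1 = 604 − 24 = 580.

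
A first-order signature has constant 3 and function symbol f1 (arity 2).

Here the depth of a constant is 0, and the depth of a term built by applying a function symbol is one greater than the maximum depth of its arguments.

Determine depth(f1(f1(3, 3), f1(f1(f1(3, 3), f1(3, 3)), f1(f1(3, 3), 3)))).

depth(f1(3, 3)) = 1 + max(0, 0) = 1
depth(f1(f1(3, 3), f1(3, 3))) = 1 + max(1, 1) = 2
depth(f1(f1(3, 3), 3)) = 1 + max(1, 0) = 2
depth(f1(f1(f1(3, 3), f1(3, 3)), f1(f1(3, 3), 3))) = 1 + max(2, 2) = 3
depth(f1(f1(3, 3), f1(f1(f1(3, 3), f1(3, 3)), f1(f1(3, 3), 3)))) = 1 + max(1, 3) = 4

4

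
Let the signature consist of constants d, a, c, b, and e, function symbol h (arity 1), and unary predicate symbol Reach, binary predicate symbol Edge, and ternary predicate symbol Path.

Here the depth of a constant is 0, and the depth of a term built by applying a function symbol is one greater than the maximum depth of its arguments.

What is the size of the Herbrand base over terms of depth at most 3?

8420

First count ground terms of depth ≤ 3.
Count level by level. With function symbols h/1, the terms of depth ≤ k are the 5 constants together with each function applied to depth-≤(k−1) tuples, so N_k = 5 + N_{k-1}.
N_0 = 5
N_1 = 5 + 5 = 10
N_2 = 5 + 10 = 15
N_3 = 5 + 15 = 20
So |H| = 20.
Ground atoms are formed by filling each argument slot of a predicate with a term from H, so an r-ary predicate gives |H|^r atoms:
  Reach: 20;  Edge: 20^2 = 400;  Path: 20^3 = 8000
Total ground atoms: 20 + 400 + 8000 = 8420.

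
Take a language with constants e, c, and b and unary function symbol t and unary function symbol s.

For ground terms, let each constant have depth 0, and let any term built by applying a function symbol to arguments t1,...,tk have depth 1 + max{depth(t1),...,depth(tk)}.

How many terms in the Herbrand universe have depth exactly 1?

If N_k denotes the number of depth-≤k ground terms, the 3 constants give N_0 = 3, and each function symbol of arity r contributes N_{k-1}^r new terms at level k: N_k = 3 + N_{k-1} + N_{k-1}.
N_0 = 3
N_1 = 3 + 3 + 3 = 9
Terms of depth exactly 1: N_1 − N_0 = 9 − 3 = 6.

6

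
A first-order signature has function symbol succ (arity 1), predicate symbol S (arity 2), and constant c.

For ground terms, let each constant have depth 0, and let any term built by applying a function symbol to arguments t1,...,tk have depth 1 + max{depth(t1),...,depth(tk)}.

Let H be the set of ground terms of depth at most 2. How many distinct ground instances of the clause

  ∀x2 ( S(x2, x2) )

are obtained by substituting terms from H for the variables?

3

Ground terms of depth ≤ 2:
  Count level by level. With function symbols succ/1, the terms of depth ≤ k are the 1 constant together with each function applied to depth-≤(k−1) tuples, so N_k = 1 + N_{k-1}.
  N_0 = 1
  N_1 = 1 + 1 = 2
  N_2 = 1 + 2 = 3
  Explicitly: c, succ(c), succ(succ(c)).
So there are 3 ground terms available for substitution.
The clause has 1 distinct variable (x2), which appears in the body. In the free term algebra distinct substitutions yield syntactically distinct ground instances.
Number of ground instances = 3.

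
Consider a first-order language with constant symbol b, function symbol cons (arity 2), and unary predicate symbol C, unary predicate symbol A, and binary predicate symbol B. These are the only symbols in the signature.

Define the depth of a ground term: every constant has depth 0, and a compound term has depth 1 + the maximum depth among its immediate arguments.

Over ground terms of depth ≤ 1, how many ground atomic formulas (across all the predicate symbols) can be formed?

First count ground terms of depth ≤ 1.
Let N_k = |{terms of depth ≤ k}|. Then N_0 = 1 and N_k = 1 + N_{k-1}^2 for k ≥ 1 (one summand per function symbol, arity giving the exponent).
N_0 = 1
N_1 = 1 + 1^2 = 2
So |H| = 2.
For each predicate symbol, the number of ground atoms is |H| raised to its arity; summing:
  C: 2;  A: 2;  B: 2^2 = 4
Total ground atoms: 2 + 2 + 4 = 8.

8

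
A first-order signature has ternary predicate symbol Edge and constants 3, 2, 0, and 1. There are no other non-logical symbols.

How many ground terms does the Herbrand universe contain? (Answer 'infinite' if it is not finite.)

There are no function symbols, so every ground term is one of the 4 constants.
The Herbrand universe is {3, 2, 0, 1}, which is finite with 4 elements.

4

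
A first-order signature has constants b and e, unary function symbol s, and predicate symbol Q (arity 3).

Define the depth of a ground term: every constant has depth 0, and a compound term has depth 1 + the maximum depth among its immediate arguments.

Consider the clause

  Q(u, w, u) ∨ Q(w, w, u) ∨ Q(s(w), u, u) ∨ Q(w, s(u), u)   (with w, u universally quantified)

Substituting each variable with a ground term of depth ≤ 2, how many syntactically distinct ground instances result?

Ground terms of depth ≤ 2:
  Write N_k for the number of ground terms of depth ≤ k. A term of depth ≤ k is either a constant or a function symbol applied to arguments of depth ≤ k−1, so N_k = 2 + N_{k-1}.
  N_0 = 2
  N_1 = 2 + 2 = 4
  N_2 = 2 + 4 = 6
  Explicitly: b, e, s(b), s(e), s(s(b)), s(s(e)).
So there are 6 ground terms available for substitution.
There are 2 variables to instantiate (w, u), each occurring in at least one literal, so different choices give different ground instances.
Number of ground instances = 6^2 = 36.

36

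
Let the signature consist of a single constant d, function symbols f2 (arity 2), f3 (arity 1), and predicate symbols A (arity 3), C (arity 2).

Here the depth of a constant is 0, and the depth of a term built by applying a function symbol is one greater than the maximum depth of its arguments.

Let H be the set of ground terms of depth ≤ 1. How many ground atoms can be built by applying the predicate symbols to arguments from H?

36

First count ground terms of depth ≤ 1.
Let N_k = |{terms of depth ≤ k}|. Then N_0 = 1 and N_k = 1 + N_{k-1}^2 + N_{k-1} for k ≥ 1 (one summand per function symbol, arity giving the exponent).
N_0 = 1
N_1 = 1 + 1^2 + 1 = 3
Explicitly: d, f2(d, d), f3(d).
So |H| = 3.
Ground atoms are formed by filling each argument slot of a predicate with a term from H, so an r-ary predicate gives |H|^r atoms:
  A: 3^3 = 27;  C: 3^2 = 9
Total ground atoms: 27 + 9 = 36.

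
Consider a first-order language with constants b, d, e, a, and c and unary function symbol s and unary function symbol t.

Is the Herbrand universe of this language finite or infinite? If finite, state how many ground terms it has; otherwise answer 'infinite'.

infinite

The signature has at least one function symbol (s, arity 1) and at least one constant (b).
Iterating s gives infinitely many distinct ground terms: b, s(b), s(s(b)), ...
So the Herbrand universe is infinite.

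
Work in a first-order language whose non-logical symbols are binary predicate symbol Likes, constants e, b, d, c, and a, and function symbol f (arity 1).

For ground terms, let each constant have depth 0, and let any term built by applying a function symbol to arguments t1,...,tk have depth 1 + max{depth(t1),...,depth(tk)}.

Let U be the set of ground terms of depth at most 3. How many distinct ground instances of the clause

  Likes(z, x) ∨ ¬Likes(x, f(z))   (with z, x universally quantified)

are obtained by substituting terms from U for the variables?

400

Ground terms of depth ≤ 3:
  If N_k denotes the number of depth-≤k ground terms, the 5 constants give N_0 = 5, and each function symbol of arity r contributes N_{k-1}^r new terms at level k: N_k = 5 + N_{k-1}.
  N_0 = 5
  N_1 = 5 + 5 = 10
  N_2 = 5 + 10 = 15
  N_3 = 5 + 15 = 20
So there are 20 ground terms available for substitution.
There are 2 variables to instantiate (z, x), each occurring in at least one literal, so different choices give different ground instances.
Number of ground instances = 20^2 = 400.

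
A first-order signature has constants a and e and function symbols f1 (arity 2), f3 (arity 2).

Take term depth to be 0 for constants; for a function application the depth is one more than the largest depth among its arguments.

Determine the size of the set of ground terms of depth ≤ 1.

10

If N_k denotes the number of depth-≤k ground terms, the 2 constants give N_0 = 2, and each function symbol of arity r contributes N_{k-1}^r new terms at level k: N_k = 2 + N_{k-1}^2 + N_{k-1}^2.
N_0 = 2
N_1 = 2 + 2^2 + 2^2 = 10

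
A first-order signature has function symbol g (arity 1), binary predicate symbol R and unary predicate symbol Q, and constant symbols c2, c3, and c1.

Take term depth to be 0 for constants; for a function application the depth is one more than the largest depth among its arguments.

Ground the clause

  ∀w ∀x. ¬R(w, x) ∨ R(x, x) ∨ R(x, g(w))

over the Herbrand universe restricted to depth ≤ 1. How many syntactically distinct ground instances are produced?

36

Ground terms of depth ≤ 1:
  If N_k denotes the number of depth-≤k ground terms, the 3 constants give N_0 = 3, and each function symbol of arity r contributes N_{k-1}^r new terms at level k: N_k = 3 + N_{k-1}.
  N_0 = 3
  N_1 = 3 + 3 = 6
So there are 6 ground terms available for substitution.
The clause has 2 distinct variables (w, x), each appearing in the body. In the free term algebra distinct substitutions yield syntactically distinct ground instances.
Number of ground instances = 6^2 = 36.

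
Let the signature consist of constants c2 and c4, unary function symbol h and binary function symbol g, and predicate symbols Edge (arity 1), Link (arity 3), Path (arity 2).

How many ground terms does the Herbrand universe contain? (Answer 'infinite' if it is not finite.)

The signature has at least one function symbol (h, arity 1) and at least one constant (c2).
Iterating h gives infinitely many distinct ground terms: c2, h(c2), h(h(c2)), ...
So the Herbrand universe is infinite.

infinite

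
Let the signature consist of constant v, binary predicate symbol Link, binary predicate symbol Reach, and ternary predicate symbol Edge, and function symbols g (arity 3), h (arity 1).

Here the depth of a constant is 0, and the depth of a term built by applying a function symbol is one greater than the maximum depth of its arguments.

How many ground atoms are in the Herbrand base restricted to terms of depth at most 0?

3

First count ground terms of depth ≤ 0.
Let N_k count ground terms of depth at most k. Each non-constant term of depth ≤ k is some function symbol applied to depth-≤(k−1) arguments, giving N_k = 1 + N_{k-1}^3 + N_{k-1}.
N_0 = 1
So |H| = 1.
Ground atoms are formed by filling each argument slot of a predicate with a term from H, so an r-ary predicate gives |H|^r atoms:
  Link: 1^2 = 1;  Reach: 1^2 = 1;  Edge: 1^3 = 1
Total ground atoms: 1 + 1 + 1 = 3.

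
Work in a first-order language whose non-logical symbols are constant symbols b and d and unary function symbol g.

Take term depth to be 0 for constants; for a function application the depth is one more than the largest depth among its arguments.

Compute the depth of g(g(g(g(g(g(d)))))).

6

depth(g(d)) = 1 + depth(d) = 1 + 0 = 1
depth(g(g(d))) = 1 + depth(g(d)) = 1 + 1 = 2
depth(g(g(g(d)))) = 1 + depth(g(g(d))) = 1 + 2 = 3
depth(g(g(g(g(d))))) = 1 + depth(g(g(g(d)))) = 1 + 3 = 4
depth(g(g(g(g(g(d)))))) = 1 + depth(g(g(g(g(d))))) = 1 + 4 = 5
depth(g(g(g(g(g(g(d))))))) = 1 + depth(g(g(g(g(g(d)))))) = 1 + 5 = 6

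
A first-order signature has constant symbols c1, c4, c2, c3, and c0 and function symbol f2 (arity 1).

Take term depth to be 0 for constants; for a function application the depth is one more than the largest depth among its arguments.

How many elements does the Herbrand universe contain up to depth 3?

20

Let N_k count ground terms of depth at most k. Each non-constant term of depth ≤ k is some function symbol applied to depth-≤(k−1) arguments, giving N_k = 5 + N_{k-1}.
N_0 = 5
N_1 = 5 + 5 = 10
N_2 = 5 + 10 = 15
N_3 = 5 + 15 = 20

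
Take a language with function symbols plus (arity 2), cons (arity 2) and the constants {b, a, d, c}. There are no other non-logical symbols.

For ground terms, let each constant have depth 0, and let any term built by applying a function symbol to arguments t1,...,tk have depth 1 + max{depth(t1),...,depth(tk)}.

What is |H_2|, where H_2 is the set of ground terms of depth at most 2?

Count level by level. With function symbols plus/2, cons/2, the terms of depth ≤ k are the 4 constants together with each function applied to depth-≤(k−1) tuples, so N_k = 4 + N_{k-1}^2 + N_{k-1}^2.
N_0 = 4
N_1 = 4 + 4^2 + 4^2 = 36
N_2 = 4 + 36^2 + 36^2 = 2596

2596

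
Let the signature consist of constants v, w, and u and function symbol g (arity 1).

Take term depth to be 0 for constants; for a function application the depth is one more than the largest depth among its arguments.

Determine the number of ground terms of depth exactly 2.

Let N_k = |{terms of depth ≤ k}|. Then N_0 = 3 and N_k = 3 + N_{k-1} for k ≥ 1 (one summand per function symbol, arity giving the exponent).
N_0 = 3
N_1 = 3 + 3 = 6
N_2 = 3 + 6 = 9
Terms of depth exactly 2: N_2 − N_1 = 9 − 6 = 3.

3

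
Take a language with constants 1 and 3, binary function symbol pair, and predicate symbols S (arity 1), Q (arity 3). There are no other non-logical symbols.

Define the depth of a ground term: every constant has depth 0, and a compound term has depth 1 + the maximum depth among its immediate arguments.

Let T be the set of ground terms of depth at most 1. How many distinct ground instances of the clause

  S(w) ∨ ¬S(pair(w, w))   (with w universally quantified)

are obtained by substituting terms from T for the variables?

Ground terms of depth ≤ 1:
  Let N_k count ground terms of depth at most k. Each non-constant term of depth ≤ k is some function symbol applied to depth-≤(k−1) arguments, giving N_k = 2 + N_{k-1}^2.
  N_0 = 2
  N_1 = 2 + 2^2 = 6
So there are 6 ground terms available for substitution.
The body mentions the single quantified variable w; since ground terms form a free algebra, no two substitutions collapse to the same formula.
Number of ground instances = 6.

6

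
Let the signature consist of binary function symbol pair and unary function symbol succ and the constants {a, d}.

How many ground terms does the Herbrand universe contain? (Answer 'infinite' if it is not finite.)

infinite

The signature has at least one function symbol (pair, arity 2) and at least one constant (a).
Iterating pair gives infinitely many distinct ground terms: a, pair(a, a), pair(pair(a, a), pair(a, a)), ...
So the Herbrand universe is infinite.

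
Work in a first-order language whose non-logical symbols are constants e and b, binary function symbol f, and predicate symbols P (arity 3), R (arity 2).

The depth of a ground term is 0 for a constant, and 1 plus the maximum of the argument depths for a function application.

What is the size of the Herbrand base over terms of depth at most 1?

252

First count ground terms of depth ≤ 1.
Count level by level. With function symbols f/2, the terms of depth ≤ k are the 2 constants together with each function applied to depth-≤(k−1) tuples, so N_k = 2 + N_{k-1}^2.
N_0 = 2
N_1 = 2 + 2^2 = 6
So |H| = 6.
Each predicate of arity r yields |H|^r ground atoms (one per choice of an r-tuple from H):
  P: 6^3 = 216;  R: 6^2 = 36
Total ground atoms: 216 + 36 = 252.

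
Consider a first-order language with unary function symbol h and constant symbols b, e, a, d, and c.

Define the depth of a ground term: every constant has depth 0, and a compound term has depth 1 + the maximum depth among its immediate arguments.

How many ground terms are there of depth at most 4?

If N_k denotes the number of depth-≤k ground terms, the 5 constants give N_0 = 5, and each function symbol of arity r contributes N_{k-1}^r new terms at level k: N_k = 5 + N_{k-1}.
N_0 = 5
N_1 = 5 + 5 = 10
N_2 = 5 + 10 = 15
N_3 = 5 + 15 = 20
N_4 = 5 + 20 = 25

25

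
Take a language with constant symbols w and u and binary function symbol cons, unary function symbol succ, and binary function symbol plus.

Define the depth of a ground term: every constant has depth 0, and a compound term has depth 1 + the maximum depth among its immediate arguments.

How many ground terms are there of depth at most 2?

Let N_k = |{terms of depth ≤ k}|. Then N_0 = 2 and N_k = 2 + N_{k-1}^2 + N_{k-1} + N_{k-1}^2 for k ≥ 1 (one summand per function symbol, arity giving the exponent).
N_0 = 2
N_1 = 2 + 2^2 + 2 + 2^2 = 12
N_2 = 2 + 12^2 + 12 + 12^2 = 302

302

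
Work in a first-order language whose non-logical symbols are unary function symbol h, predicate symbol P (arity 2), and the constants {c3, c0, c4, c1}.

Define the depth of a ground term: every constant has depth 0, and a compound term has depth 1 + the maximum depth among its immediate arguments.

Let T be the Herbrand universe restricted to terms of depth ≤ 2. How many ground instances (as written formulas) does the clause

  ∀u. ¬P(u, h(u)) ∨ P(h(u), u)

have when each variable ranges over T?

Ground terms of depth ≤ 2:
  Write N_k for the number of ground terms of depth ≤ k. A term of depth ≤ k is either a constant or a function symbol applied to arguments of depth ≤ k−1, so N_k = 4 + N_{k-1}.
  N_0 = 4
  N_1 = 4 + 4 = 8
  N_2 = 4 + 8 = 12
  Explicitly: c3, c0, c4, c1, h(c3), h(c0), h(c4), h(c1), h(h(c3)), h(h(c0)), h(h(c4)), h(h(c1)).
So there are 12 ground terms available for substitution.
The clause has 1 distinct variable (u), which appears in the body. In the free term algebra distinct substitutions yield syntactically distinct ground instances.
Number of ground instances = 12.

12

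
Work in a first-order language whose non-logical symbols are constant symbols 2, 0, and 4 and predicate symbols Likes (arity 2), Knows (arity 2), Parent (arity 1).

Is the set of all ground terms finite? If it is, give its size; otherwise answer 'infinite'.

There are no function symbols, so every ground term is one of the 3 constants.
The Herbrand universe is {2, 0, 4}, which is finite with 3 elements.

3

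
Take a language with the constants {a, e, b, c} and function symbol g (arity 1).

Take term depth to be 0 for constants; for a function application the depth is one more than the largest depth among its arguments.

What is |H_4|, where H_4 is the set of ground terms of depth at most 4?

Let N_k count ground terms of depth at most k. Each non-constant term of depth ≤ k is some function symbol applied to depth-≤(k−1) arguments, giving N_k = 4 + N_{k-1}.
N_0 = 4
N_1 = 4 + 4 = 8
N_2 = 4 + 8 = 12
N_3 = 4 + 12 = 16
N_4 = 4 + 16 = 20

20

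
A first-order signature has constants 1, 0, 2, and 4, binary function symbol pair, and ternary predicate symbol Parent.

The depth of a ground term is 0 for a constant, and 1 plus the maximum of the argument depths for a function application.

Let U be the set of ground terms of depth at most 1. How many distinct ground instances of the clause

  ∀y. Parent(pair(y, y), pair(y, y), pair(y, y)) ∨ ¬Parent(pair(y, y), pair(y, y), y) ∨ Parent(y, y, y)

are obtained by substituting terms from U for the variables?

Ground terms of depth ≤ 1:
  If N_k denotes the number of depth-≤k ground terms, the 4 constants give N_0 = 4, and each function symbol of arity r contributes N_{k-1}^r new terms at level k: N_k = 4 + N_{k-1}^2.
  N_0 = 4
  N_1 = 4 + 4^2 = 20
So there are 20 ground terms available for substitution.
The variable y ranges independently over the available ground terms, and distinct assignments produce distinct instances.
Number of ground instances = 20.

20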